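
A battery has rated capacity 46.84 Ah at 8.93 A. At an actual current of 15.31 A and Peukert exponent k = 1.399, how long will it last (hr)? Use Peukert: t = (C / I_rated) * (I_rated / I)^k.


t_rated = C / I_rated = 46.84 / 8.93 = 5.2452 hr
(I_rated/I)^k = (0.58328)^1.399 = 0.47039
t = t_rated * (I_rated/I)^k = 5.2452 * 0.47039 = 2.467 hr

2.467 hr


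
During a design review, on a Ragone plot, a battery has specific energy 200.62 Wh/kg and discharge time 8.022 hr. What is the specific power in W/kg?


P_specific = E / t = 200.62 / 8.022 = 25.01 W/kg

25.01 W/kg


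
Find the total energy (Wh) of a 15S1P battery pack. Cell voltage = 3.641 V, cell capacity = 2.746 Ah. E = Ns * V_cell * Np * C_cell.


E = Ns * Vcell * Np * Ccell = 15 * 3.641 * 1 * 2.746 = 150.0 Wh

150.0 Wh


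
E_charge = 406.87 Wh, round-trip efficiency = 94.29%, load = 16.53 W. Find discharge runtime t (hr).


Step 1: E_discharge = eta/100 * E_charge = 94.29/100 * 406.87 = 383.64 Wh
Step 2: t = E_discharge / P = 383.64 / 16.53 = 23.21 hr

23.21 hr


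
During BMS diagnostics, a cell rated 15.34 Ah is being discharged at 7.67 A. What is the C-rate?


Rearranging: C_rate = 7.67 / 15.34 = 0.5C

0.5C


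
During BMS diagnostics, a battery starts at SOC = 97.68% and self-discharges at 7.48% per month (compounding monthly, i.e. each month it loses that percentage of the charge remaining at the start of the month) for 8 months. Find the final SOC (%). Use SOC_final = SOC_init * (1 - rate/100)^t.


decay = (1 - 7.48/100)^8 = 0.53689
SOC_final = 97.68 * 0.53689 = 52.44%

52.44%


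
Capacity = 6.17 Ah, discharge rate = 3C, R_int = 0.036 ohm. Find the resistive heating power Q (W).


Step 1: I = C_rate * capacity = 3 * 6.17 = 18.51 A
Step 2: Q = I^2 * R = 18.51^2 * 0.036 = 342.62 * 0.036 = 12.33 W

12.33 W


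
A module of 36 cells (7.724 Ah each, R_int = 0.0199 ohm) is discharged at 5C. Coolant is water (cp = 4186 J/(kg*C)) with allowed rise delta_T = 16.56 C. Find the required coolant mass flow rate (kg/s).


Step 1: I = 5 * 7.724 = 38.62 A
Step 2: Q_cell = I^2 * R = 38.62^2 * 0.0199 = 29.681 W
Step 3: Q_total = 36 * 29.681 = 1068.5 W
Step 4: m_dot = Q_total / (cp * dT) = 1068.5 / (4186 * 16.56) = 0.01541 kg/s

0.01541 kg/s


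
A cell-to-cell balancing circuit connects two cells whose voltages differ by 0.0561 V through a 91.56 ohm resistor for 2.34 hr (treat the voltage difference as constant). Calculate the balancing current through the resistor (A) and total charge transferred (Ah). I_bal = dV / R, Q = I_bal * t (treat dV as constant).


I_bal = dV / R = 0.0561 / 91.56 = 6.1271e-04 A
Q = I_bal * t = 6.1271e-04 * 2.34 = 0.001434 Ah

I=6.1271e-04 A, Q=0.001434 Ah


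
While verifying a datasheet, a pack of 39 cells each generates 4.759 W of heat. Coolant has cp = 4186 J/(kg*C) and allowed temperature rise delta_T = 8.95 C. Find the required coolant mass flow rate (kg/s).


Step 1: Total heat Q = 39 * 4.759 W = 185.6 W
Step 2: denom = cp * dT = 4186 * 8.95 = 37465
Step 3: m_dot = 185.6 / 37465 = 0.004954 kg/s

0.004954 kg/s


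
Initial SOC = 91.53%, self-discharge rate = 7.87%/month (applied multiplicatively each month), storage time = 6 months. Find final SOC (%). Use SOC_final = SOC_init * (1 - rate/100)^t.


decay = (1 - 7.87/100)^6 = 0.61151
SOC_final = 91.53 * 0.61151 = 55.97%

55.97%


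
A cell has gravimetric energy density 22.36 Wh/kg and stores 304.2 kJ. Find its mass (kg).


Convert: E = 304.2 kJ = 84.5 Wh
m = E / ED = 84.5 / 22.36 = 3.779 kg

3.779 kg


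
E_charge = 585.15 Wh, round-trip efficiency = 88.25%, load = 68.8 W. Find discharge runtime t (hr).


Step 1: E_discharge = eta/100 * E_charge = 88.25/100 * 585.15 = 516.39 Wh
Step 2: t = E_discharge / P = 516.39 / 68.8 = 7.506 hr

7.506 hr


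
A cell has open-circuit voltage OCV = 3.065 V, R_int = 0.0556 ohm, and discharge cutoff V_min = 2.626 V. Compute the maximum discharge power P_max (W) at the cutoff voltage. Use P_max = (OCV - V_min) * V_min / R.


dV = OCV - V_min = 0.439 V (so I_max = dV / R)
P_max = dV * V_min / R = 0.439 * 2.626 / 0.0556 = 20.73 W

20.73 W


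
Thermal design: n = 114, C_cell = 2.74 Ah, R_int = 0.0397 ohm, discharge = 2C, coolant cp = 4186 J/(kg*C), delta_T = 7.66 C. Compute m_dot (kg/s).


Step 1: I = 2 * 2.74 = 5.48 A
Step 2: Q_cell = I^2 * R = 5.48^2 * 0.0397 = 1.1922 W
Step 3: Q_total = 114 * 1.1922 = 135.91 W
Step 4: m_dot = Q_total / (cp * dT) = 135.91 / (4186 * 7.66) = 0.004239 kg/s

0.004239 kg/s


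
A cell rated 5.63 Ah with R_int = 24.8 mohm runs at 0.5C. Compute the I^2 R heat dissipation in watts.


Convert: R = 24.8 mohm = 0.0248 ohm
Step 1: I = C_rate * capacity = 0.5 * 5.63 = 2.815 A
Step 2: Q = I^2 * R = 2.815^2 * 0.0248 = 7.9242 * 0.0248 = 0.1965 W

0.1965 W


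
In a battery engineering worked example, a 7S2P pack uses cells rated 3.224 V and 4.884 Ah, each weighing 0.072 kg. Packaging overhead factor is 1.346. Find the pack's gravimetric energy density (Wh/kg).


Step 1: V_pack = 7 * 3.224 = 22.568 V
Step 2: C_pack = 2 * 4.884 = 9.768 Ah
Step 3: E_pack = V_pack * C_pack = 22.568 * 9.768 = 220.44 Wh
Step 4: m_pack = 7 * 2 * 0.072 * 1.346 = 1.3568 kg
Step 5: ED = E_pack / m_pack = 220.44 / 1.3568 = 162.5 Wh/kg

162.5 Wh/kg


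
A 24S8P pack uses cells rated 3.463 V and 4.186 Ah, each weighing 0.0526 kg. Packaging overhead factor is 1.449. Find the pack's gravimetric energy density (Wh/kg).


Step 1: V_pack = 24 * 3.463 = 83.112 V
Step 2: C_pack = 8 * 4.186 = 33.488 Ah
Step 3: E_pack = V_pack * C_pack = 83.112 * 33.488 = 2783.3 Wh
Step 4: m_pack = 24 * 8 * 0.0526 * 1.449 = 14.634 kg
Step 5: ED = E_pack / m_pack = 2783.3 / 14.634 = 190.2 Wh/kg

190.2 Wh/kg


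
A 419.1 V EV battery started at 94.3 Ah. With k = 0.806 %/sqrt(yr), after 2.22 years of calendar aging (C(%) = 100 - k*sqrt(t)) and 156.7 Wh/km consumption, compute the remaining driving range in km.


Step 1: capacity retention = 100 - 0.806 * sqrt(2.22) = 100 - 0.806 * 1.49 = 98.799%
Step 2: C_now = 94.3 * 98.799/100 = 93.167 Ah
Step 3: E_pack = V * C_now = 419.1 * 93.167 = 39046 Wh
Step 4: range = E_pack / consumption = 39046 / 156.7 = 249.2 km

249.2 km


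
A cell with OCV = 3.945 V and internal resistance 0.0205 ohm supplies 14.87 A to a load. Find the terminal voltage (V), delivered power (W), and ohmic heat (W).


Step 1: V_terminal = OCV - I*R = 3.945 - 14.87 * 0.0205 = 3.6402 V
Step 2: P_out = V_terminal * I = 3.6402 * 14.87 = 54.13 W
Step 3: Q = I^2 * R = 14.87^2 * 0.0205 = 4.533 W

V=3.6402 V, P=54.13 W, Q=4.533 W


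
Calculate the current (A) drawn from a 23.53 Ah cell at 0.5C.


I = C_rate * capacity = 0.5 * 23.53 = 11.765 A

11.765 A


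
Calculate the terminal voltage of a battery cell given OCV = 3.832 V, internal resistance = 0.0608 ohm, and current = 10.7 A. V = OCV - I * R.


V = OCV - I*R = 3.832 - 10.7 * 0.0608 = 3.181 V

3.181 V


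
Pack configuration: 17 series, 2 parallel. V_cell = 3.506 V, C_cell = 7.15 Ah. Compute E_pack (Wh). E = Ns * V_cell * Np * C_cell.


V_pack = 17 * 3.506 = 59.602 V
C_pack = 2 * 7.15 = 14.3 Ah
E = V_pack * C_pack = 59.602 * 14.3 = 852.3 Wh

852.3 Wh


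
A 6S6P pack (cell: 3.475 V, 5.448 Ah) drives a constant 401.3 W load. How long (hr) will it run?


Step 1: E_pack = Ns * V_cell * Np * C_cell = 6 * 3.475 * 6 * 5.448 = 681.54 Wh
Step 2: t = E_pack / P = 681.54 / 401.3 = 1.698 hr

1.698 hr


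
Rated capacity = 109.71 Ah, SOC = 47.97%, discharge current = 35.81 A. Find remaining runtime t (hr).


Step 1: remaining = SOC/100 * C_total = 47.97/100 * 109.71 = 52.628 Ah
Step 2: t = remaining / I = 52.628 / 35.81 = 1.470 hr

1.470 hr


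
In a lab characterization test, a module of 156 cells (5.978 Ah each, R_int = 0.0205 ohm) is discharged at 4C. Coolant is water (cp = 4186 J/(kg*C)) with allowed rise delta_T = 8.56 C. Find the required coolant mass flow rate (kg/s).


Step 1: I = 4 * 5.978 = 23.912 A
Step 2: Q_cell = I^2 * R = 23.912^2 * 0.0205 = 11.722 W
Step 3: Q_total = 156 * 11.722 = 1828.6 W
Step 4: m_dot = Q_total / (cp * dT) = 1828.6 / (4186 * 8.56) = 0.05103 kg/s

0.05103 kg/s


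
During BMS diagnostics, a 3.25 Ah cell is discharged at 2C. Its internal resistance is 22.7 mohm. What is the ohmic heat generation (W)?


Convert: R = 22.7 mohm = 0.0227 ohm
Step 1: I = C_rate * capacity = 2 * 3.25 = 6.5 A
Step 2: Q = I^2 * R = 6.5^2 * 0.0227 = 42.25 * 0.0227 = 0.9591 W

0.9591 W


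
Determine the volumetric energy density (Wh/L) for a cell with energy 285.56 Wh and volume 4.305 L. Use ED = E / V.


Volumetric ED = 285.56 Wh / 4.305 L = 66.33 Wh/L

66.33 Wh/L


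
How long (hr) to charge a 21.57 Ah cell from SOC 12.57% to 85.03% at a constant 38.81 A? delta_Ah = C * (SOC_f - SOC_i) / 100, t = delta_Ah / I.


delta_Ah = 21.57 * (85.03 - 12.57) / 100 = 15.63 Ah
t = delta_Ah / I = 15.63 / 38.81 = 0.4027 hr

0.4027 hr


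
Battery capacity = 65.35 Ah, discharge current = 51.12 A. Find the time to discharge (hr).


Runtime = 65.35 Ah / 51.12 A = 1.278 hr

1.278 hr


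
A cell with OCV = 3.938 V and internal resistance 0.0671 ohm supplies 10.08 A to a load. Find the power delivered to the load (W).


Step 1: V_terminal = OCV - I*R = 3.938 - 10.08 * 0.0671 = 3.2616 V
Step 2: P_out = V_terminal * I = 3.2616 * 10.08 = 32.88 W

32.88 W


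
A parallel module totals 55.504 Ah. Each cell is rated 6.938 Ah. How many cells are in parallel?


n = C_total / C_cell = 55.504 / 6.938 = 8

8


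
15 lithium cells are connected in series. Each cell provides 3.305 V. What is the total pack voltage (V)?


V_pack = n * V_cell = 15 * 3.305 = 49.575 V

49.575 V


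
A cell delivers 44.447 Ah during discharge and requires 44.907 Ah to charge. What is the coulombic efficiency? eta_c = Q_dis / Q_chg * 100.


Coulombic efficiency = 44.447/44.907 * 100% = 98.98%

98.98%


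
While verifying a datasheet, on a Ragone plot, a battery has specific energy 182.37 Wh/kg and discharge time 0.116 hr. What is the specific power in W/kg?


P_specific = E / t = 182.37 / 0.116 = 1572 W/kg

1572 W/kg


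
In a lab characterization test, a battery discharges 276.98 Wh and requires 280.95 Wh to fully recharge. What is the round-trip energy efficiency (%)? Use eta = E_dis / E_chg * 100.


Round-trip efficiency = 276.98/280.95 * 100% = 98.59%

98.59%


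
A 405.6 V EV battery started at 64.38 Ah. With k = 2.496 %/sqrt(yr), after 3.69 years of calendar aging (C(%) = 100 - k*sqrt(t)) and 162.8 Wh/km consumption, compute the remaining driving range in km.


Step 1: capacity retention = 100 - 2.496 * sqrt(3.69) = 100 - 2.496 * 1.9209 = 95.205%
Step 2: C_now = 64.38 * 95.205/100 = 61.293 Ah
Step 3: E_pack = V * C_now = 405.6 * 61.293 = 24860 Wh
Step 4: range = E_pack / consumption = 24860 / 162.8 = 152.7 km

152.7 km


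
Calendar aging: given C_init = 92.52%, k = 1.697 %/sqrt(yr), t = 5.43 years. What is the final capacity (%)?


sqrt(t) = sqrt(5.43) = 2.3302
C_final = 92.52 - 1.697 * 2.3302 = 88.57%

88.57%


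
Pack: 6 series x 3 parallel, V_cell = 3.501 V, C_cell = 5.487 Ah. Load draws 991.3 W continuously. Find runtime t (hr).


Step 1: E_pack = Ns * V_cell * Np * C_cell = 6 * 3.501 * 3 * 5.487 = 345.78 Wh
Step 2: t = E_pack / P = 345.78 / 991.3 = 0.3488 hr

0.3488 hr


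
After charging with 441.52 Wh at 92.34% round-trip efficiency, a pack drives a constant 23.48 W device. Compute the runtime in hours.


Step 1: E_discharge = eta/100 * E_charge = 92.34/100 * 441.52 = 407.7 Wh
Step 2: t = E_discharge / P = 407.7 / 23.48 = 17.36 hr

17.36 hr


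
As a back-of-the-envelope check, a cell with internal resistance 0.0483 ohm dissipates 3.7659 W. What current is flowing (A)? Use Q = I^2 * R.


I = sqrt(Q / R) = sqrt(3.7659 / 0.0483) = sqrt(77.969) = 8.830 A

8.830 A


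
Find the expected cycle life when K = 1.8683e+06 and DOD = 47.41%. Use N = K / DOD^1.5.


Step 1: DOD^1.5 = 47.41^1.5 = 326.44
Step 2: N = 1.8683e+06 / 326.44 = 5723 cycles

5723 cycles


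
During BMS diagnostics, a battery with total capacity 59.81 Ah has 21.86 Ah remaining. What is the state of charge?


SOC% = 21.86 / 59.81 * 100 = 36.55%

36.55%


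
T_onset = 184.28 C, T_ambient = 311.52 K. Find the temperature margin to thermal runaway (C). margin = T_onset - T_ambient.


Convert: T_ambient = 311.52 K = 38.37 C
margin = 184.28 - 38.37 = 145.91 C

145.91 C


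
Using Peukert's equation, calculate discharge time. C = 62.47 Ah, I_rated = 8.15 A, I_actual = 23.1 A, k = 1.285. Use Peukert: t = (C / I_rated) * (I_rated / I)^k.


Step 1: t_rated = C / I_rated = 62.47 / 8.15 = 7.665 hr
Step 2: ratio = 8.15 / 23.1 = 0.35281
Step 3: ratio^k = 0.35281^1.285 = 0.26217
Step 4: t = t_rated * ratio^k = 7.665 * 0.26217 = 2.010 hr

2.010 hr


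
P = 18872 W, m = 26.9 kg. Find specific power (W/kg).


Specific power = 18872 W / 26.9 kg = 701.6 W/kg

701.6 W/kg


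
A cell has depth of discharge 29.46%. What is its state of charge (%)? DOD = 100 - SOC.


SOC = 100 - DOD = 100 - 29.46 = 70.54%

70.54%


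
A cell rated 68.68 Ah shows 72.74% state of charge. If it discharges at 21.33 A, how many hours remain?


Step 1: remaining = SOC/100 * C_total = 72.74/100 * 68.68 = 49.958 Ah
Step 2: t = remaining / I = 49.958 / 21.33 = 2.342 hr

2.342 hr


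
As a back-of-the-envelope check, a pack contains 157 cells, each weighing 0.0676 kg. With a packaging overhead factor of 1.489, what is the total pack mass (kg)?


Cell mass sum = 157 * 0.0676 = 10.613 kg
With overhead 1.489: m_pack = 10.613 * 1.489 = 15.80 kg

15.80 kg


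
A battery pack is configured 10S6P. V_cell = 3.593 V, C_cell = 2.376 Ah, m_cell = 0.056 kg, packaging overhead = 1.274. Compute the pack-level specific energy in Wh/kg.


Step 1: V_pack = 10 * 3.593 = 35.93 V
Step 2: C_pack = 6 * 2.376 = 14.256 Ah
Step 3: E_pack = V_pack * C_pack = 35.93 * 14.256 = 512.22 Wh
Step 4: m_pack = 10 * 6 * 0.056 * 1.274 = 4.2806 kg
Step 5: ED = E_pack / m_pack = 512.22 / 4.2806 = 119.7 Wh/kg

119.7 Wh/kg


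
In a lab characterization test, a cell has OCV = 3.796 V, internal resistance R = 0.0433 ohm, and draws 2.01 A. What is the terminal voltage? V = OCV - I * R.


V = OCV - I*R = 3.796 - 2.01 * 0.0433 = 3.709 V

3.709 V


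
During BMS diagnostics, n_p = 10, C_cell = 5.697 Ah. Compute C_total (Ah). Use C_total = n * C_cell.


Parallel capacities add: 10 * 5.697 Ah = 56.97 Ah

56.97 Ah


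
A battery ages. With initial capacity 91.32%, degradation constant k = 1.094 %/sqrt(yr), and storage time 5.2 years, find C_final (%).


sqrt(t) = sqrt(5.2) = 2.2804
C_final = 91.32 - 1.094 * 2.2804 = 88.83%

88.83%


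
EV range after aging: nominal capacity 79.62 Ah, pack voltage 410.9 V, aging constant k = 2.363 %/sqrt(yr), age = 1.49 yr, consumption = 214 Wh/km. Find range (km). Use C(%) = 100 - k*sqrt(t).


Step 1: capacity retention = 100 - 2.363 * sqrt(1.49) = 100 - 2.363 * 1.2207 = 97.115%
Step 2: C_now = 79.62 * 97.115/100 = 77.323 Ah
Step 3: E_pack = V * C_now = 410.9 * 77.323 = 31772 Wh
Step 4: range = E_pack / consumption = 31772 / 214 = 148.5 km

148.5 km


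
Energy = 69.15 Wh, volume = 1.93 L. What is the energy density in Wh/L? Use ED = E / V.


ED = E / V = 69.15 / 1.93 = 35.83 Wh/L

35.83 Wh/L


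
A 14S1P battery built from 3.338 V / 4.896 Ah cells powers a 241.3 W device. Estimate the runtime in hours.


Step 1: E_pack = Ns * V_cell * Np * C_cell = 14 * 3.338 * 1 * 4.896 = 228.8 Wh
Step 2: t = E_pack / P = 228.8 / 241.3 = 0.9482 hr

0.9482 hr


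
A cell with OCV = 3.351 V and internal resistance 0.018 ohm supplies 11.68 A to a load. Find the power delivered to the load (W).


Step 1: V_terminal = OCV - I*R = 3.351 - 11.68 * 0.018 = 3.1408 V
Step 2: P_out = V_terminal * I = 3.1408 * 11.68 = 36.68 W

36.68 W


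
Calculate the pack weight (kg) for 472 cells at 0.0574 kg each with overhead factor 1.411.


m_pack = n * m_cell * overhead = 472 * 0.0574 * 1.411 = 38.23 kg

38.23 kg


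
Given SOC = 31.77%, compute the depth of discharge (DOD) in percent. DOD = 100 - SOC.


DOD = 100 - SOC = 100 - 31.77 = 68.23%

68.23%


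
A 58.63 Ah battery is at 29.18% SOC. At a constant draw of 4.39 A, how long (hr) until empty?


Step 1: remaining = SOC/100 * C_total = 29.18/100 * 58.63 = 17.108 Ah
Step 2: t = remaining / I = 17.108 / 4.39 = 3.897 hr

3.897 hr


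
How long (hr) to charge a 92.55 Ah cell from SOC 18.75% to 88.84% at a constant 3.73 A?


delta_Ah = 92.55 * (88.84 - 18.75) / 100 = 64.868 Ah
t = delta_Ah / I = 64.868 / 3.73 = 17.39 hr

17.39 hr


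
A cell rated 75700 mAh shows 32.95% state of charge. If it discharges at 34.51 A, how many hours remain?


Convert: C_total = 75700 mAh = 75.7 Ah
Step 1: remaining = SOC/100 * C_total = 32.95/100 * 75.7 = 24.943 Ah
Step 2: t = remaining / I = 24.943 / 34.51 = 0.7228 hr

0.7228 hr


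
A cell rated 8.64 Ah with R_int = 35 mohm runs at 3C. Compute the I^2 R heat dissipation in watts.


Convert: R = 35 mohm = 0.035 ohm
Step 1: I = C_rate * capacity = 3 * 8.64 = 25.92 A
Step 2: Q = I^2 * R = 25.92^2 * 0.035 = 671.85 * 0.035 = 23.51 W

23.51 W


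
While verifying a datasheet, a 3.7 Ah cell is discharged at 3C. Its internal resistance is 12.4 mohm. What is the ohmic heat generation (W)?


Convert: R = 12.4 mohm = 0.0124 ohm
Step 1: I = C_rate * capacity = 3 * 3.7 = 11.1 A
Step 2: Q = I^2 * R = 11.1^2 * 0.0124 = 123.21 * 0.0124 = 1.528 W

1.528 W


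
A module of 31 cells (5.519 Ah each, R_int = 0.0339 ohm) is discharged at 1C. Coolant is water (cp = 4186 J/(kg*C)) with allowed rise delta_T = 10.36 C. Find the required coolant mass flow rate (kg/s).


Step 1: I = 1 * 5.519 = 5.519 A
Step 2: Q_cell = I^2 * R = 5.519^2 * 0.0339 = 1.0326 W
Step 3: Q_total = 31 * 1.0326 = 32.011 W
Step 4: m_dot = Q_total / (cp * dT) = 32.011 / (4186 * 10.36) = 7.381e-04 kg/s

7.381e-04 kg/s


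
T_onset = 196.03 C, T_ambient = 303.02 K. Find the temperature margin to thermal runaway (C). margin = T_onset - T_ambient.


Convert: T_ambient = 303.02 K = 29.87 C
margin = 196.03 - 29.87 = 166.16 C

166.16 C


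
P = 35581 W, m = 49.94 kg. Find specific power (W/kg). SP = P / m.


Specific power = 35581 W / 49.94 kg = 712.5 W/kg

712.5 W/kg


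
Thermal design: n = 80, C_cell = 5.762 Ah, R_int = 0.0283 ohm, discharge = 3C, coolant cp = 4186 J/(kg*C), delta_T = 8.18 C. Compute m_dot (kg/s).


Step 1: I = 3 * 5.762 = 17.286 A
Step 2: Q_cell = I^2 * R = 17.286^2 * 0.0283 = 8.4562 W
Step 3: Q_total = 80 * 8.4562 = 676.5 W
Step 4: m_dot = Q_total / (cp * dT) = 676.5 / (4186 * 8.18) = 0.01976 kg/s

0.01976 kg/s


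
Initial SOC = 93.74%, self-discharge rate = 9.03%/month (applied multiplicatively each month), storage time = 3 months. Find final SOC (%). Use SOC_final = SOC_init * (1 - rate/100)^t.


Monthly retention factor = 1 - 9.03/100 = 0.9097
Over 3 months: factor^3 = 0.75283
SOC_final = 93.74 * 0.75283 = 70.57%

70.57%


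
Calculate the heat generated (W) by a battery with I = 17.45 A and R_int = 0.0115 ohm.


Q = I^2 * R = 17.45^2 * 0.0115 = 3.502 W

3.502 W


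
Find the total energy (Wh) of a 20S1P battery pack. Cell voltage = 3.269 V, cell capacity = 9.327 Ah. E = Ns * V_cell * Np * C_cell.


E = Ns * Vcell * Np * Ccell = 20 * 3.269 * 1 * 9.327 = 609.8 Wh

609.8 Wh


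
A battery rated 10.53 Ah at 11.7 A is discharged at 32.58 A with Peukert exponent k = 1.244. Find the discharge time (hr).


t_rated = C / I_rated = 10.53 / 11.7 = 0.9 hr
(I_rated/I)^k = (0.35912)^1.244 = 0.27972
t = t_rated * (I_rated/I)^k = 0.9 * 0.27972 = 0.2517 hr

0.2517 hr


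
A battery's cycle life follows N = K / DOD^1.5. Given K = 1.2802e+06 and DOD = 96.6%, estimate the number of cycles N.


DOD^1.5 = 949.44
N = K / DOD^1.5 = 1.2802e+06 / 949.44 = 1348

1348 cycles


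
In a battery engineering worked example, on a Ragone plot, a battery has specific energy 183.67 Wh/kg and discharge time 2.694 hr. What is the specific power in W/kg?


Specific power = 183.67 Wh/kg / 2.694 hr = 68.18 W/kg

68.18 W/kg


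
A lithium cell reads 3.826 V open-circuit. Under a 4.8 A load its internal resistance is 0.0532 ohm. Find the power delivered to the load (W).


Step 1: V_terminal = OCV - I*R = 3.826 - 4.8 * 0.0532 = 3.5706 V
Step 2: P_out = V_terminal * I = 3.5706 * 4.8 = 17.14 W

17.14 W


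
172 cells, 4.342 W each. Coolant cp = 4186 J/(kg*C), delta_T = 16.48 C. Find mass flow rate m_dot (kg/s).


Q_total = 172 * 4.342 = 746.82 W
m_dot = Q_total / (cp * dT) = 746.82 / (4186 * 16.48) = 0.01083 kg/s

0.01083 kg/s


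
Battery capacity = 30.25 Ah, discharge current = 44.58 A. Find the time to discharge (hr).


Runtime = 30.25 Ah / 44.58 A = 0.6786 hr

0.6786 hr


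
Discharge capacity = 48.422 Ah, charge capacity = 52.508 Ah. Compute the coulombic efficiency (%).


Coulombic efficiency = 48.422/52.508 * 100% = 92.22%

92.22%


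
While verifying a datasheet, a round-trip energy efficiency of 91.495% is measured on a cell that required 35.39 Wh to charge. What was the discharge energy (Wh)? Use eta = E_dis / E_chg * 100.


E_dis = eta/100 * E_chg = 91.495/100 * 35.39 = 32.38 Wh

32.38 Wh


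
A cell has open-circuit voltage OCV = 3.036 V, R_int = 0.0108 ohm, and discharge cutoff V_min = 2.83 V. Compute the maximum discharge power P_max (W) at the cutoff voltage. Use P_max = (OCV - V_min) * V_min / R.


dV = OCV - V_min = 0.206 V (so I_max = dV / R)
P_max = dV * V_min / R = 0.206 * 2.83 / 0.0108 = 53.98 W

53.98 W


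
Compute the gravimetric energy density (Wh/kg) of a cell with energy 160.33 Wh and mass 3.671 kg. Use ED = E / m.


Specific energy = 160.33 Wh / 3.671 kg = 43.67 Wh/kg

43.67 Wh/kg


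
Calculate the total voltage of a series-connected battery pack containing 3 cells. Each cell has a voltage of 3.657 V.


Series voltages add: 3 * 3.657 V = 10.971 V

10.971 V


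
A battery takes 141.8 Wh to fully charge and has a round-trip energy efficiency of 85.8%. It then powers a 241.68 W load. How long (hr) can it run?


Step 1: E_discharge = eta/100 * E_charge = 85.8/100 * 141.8 = 121.66 Wh
Step 2: t = E_discharge / P = 121.66 / 241.68 = 0.5034 hr

0.5034 hr


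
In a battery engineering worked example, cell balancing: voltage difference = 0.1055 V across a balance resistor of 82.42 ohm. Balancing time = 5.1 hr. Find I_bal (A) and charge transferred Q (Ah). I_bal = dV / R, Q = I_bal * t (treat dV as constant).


I_bal = dV / R = 0.1055 / 82.42 = 0.00128 A
Q = I_bal * t = 0.00128 * 5.1 = 0.006528 Ah

I=0.00128 A, Q=0.006528 Ah


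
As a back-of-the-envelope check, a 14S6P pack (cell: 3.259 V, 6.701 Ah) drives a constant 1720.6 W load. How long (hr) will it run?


Step 1: E_pack = Ns * V_cell * Np * C_cell = 14 * 3.259 * 6 * 6.701 = 1834.4 Wh
Step 2: t = E_pack / P = 1834.4 / 1720.6 = 1.066 hr

1.066 hr


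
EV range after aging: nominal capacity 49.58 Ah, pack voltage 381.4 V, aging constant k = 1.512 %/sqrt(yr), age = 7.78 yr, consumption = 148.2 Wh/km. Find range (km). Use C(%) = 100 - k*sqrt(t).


Step 1: capacity retention = 100 - 1.512 * sqrt(7.78) = 100 - 1.512 * 2.7893 = 95.783%
Step 2: C_now = 49.58 * 95.783/100 = 47.489 Ah
Step 3: E_pack = V * C_now = 381.4 * 47.489 = 18112 Wh
Step 4: range = E_pack / consumption = 18112 / 148.2 = 122.2 km

122.2 km


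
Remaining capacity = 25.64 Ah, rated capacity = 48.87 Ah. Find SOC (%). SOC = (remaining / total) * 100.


SOC% = 25.64 / 48.87 * 100 = 52.47%

52.47%


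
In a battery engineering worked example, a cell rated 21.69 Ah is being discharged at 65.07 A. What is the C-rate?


C_rate = I / capacity = 65.07 / 21.69 = 3C

3C


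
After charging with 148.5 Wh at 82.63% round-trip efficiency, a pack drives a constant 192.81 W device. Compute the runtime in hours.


Step 1: E_discharge = eta/100 * E_charge = 82.63/100 * 148.5 = 122.71 Wh
Step 2: t = E_discharge / P = 122.71 / 192.81 = 0.6364 hr

0.6364 hr


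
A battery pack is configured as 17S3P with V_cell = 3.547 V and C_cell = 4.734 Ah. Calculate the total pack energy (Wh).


V_pack = 17 * 3.547 = 60.299 V
C_pack = 3 * 4.734 = 14.202 Ah
E = V_pack * C_pack = 60.299 * 14.202 = 856.4 Wh

856.4 Wh


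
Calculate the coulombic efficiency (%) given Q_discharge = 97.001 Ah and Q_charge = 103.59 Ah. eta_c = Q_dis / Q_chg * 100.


eta_c = Q_dis / Q_chg * 100 = 97.001 / 103.59 * 100 = 93.64%

93.64%


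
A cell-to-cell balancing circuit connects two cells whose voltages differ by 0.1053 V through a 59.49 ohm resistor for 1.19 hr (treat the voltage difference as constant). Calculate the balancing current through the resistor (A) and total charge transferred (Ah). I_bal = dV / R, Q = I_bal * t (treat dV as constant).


First, Ohm's law: I_bal = 0.1053 V / 59.49 ohm = 0.00177 A
Then Q = I * t = 0.00177 A * 1.19 hr = 0.002106 Ah

I=0.00177 A, Q=0.002106 Ah


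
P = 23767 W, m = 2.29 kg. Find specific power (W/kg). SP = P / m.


Specific power = 23767 W / 2.29 kg = 10380 W/kg

10380 W/kg


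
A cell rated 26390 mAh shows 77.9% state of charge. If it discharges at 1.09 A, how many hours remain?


Convert: C_total = 26390 mAh = 26.39 Ah
Step 1: remaining = SOC/100 * C_total = 77.9/100 * 26.39 = 20.558 Ah
Step 2: t = remaining / I = 20.558 / 1.09 = 18.86 hr

18.86 hr


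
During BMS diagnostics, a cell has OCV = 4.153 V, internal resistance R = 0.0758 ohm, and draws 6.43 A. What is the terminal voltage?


V = OCV - I*R = 4.153 - 6.43 * 0.0758 = 3.666 V

3.666 V


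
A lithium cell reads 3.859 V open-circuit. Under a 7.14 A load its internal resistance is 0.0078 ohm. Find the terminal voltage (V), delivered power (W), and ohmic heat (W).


Step 1: V_terminal = OCV - I*R = 3.859 - 7.14 * 0.0078 = 3.8033 V
Step 2: P_out = V_terminal * I = 3.8033 * 7.14 = 27.16 W
Step 3: Q = I^2 * R = 7.14^2 * 0.0078 = 0.3976 W

V=3.8033 V, P=27.16 W, Q=0.3976 W


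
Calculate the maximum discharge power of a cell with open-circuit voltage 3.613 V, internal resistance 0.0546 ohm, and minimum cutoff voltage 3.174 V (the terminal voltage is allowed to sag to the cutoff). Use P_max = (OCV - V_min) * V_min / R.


dV = OCV - V_min = 0.439 V (so I_max = dV / R)
P_max = dV * V_min / R = 0.439 * 3.174 / 0.0546 = 25.52 W

25.52 W


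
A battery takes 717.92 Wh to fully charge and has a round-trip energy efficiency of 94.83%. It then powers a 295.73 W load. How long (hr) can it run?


Step 1: E_discharge = eta/100 * E_charge = 94.83/100 * 717.92 = 680.8 Wh
Step 2: t = E_discharge / P = 680.8 / 295.73 = 2.302 hr

2.302 hr


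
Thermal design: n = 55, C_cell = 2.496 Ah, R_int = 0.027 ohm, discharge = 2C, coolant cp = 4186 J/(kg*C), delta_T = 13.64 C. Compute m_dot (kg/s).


Step 1: I = 2 * 2.496 = 4.992 A
Step 2: Q_cell = I^2 * R = 4.992^2 * 0.027 = 0.67284 W
Step 3: Q_total = 55 * 0.67284 = 37.006 W
Step 4: m_dot = Q_total / (cp * dT) = 37.006 / (4186 * 13.64) = 6.481e-04 kg/s

6.481e-04 kg/s


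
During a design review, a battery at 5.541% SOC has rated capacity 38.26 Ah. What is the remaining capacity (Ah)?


remaining = SOC / 100 * total = 5.541 / 100 * 38.26 = 2.120 Ah

2.120 Ah


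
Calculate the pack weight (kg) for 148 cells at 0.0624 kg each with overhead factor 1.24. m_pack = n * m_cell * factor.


Cell mass sum = 148 * 0.0624 = 9.2352 kg
With overhead 1.24: m_pack = 9.2352 * 1.24 = 11.45 kg

11.45 kg


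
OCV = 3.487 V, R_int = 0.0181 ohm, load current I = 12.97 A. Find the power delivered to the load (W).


Step 1: V_terminal = OCV - I*R = 3.487 - 12.97 * 0.0181 = 3.2522 V
Step 2: P_out = V_terminal * I = 3.2522 * 12.97 = 42.18 W

42.18 W


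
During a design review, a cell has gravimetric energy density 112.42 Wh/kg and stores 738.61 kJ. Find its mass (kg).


Convert: E = 738.61 kJ = 205.17 Wh
m = E / ED = 205.17 / 112.42 = 1.825 kg

1.825 kg


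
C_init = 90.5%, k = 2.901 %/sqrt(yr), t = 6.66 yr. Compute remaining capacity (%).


sqrt(t) = sqrt(6.66) = 2.5807
C_final = 90.5 - 2.901 * 2.5807 = 83.01%

83.01%


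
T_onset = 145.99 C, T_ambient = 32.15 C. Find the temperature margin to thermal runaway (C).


Safety margin = 145.99 C - 32.15 C = 113.84 C

113.84 C


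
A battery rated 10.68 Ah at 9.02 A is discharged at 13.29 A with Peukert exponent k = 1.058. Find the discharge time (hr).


t_rated = C / I_rated = 10.68 / 9.02 = 1.184 hr
(I_rated/I)^k = (0.67871)^1.058 = 0.66362
t = t_rated * (I_rated/I)^k = 1.184 * 0.66362 = 0.7857 hr

0.7857 hr


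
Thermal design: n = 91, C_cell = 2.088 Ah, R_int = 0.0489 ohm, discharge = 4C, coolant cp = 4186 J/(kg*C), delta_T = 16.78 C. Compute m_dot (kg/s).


Step 1: I = 4 * 2.088 = 8.352 A
Step 2: Q_cell = I^2 * R = 8.352^2 * 0.0489 = 3.4111 W
Step 3: Q_total = 91 * 3.4111 = 310.41 W
Step 4: m_dot = Q_total / (cp * dT) = 310.41 / (4186 * 16.78) = 0.004419 kg/s

0.004419 kg/s


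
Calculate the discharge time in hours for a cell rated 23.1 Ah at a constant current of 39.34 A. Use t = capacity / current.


t = capacity / current = 23.1 / 39.34 = 0.5872 hr

0.5872 hr


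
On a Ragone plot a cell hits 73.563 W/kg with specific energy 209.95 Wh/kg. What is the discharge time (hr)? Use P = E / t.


t = E / P = 209.95 / 73.563 = 2.854 hr

2.854 hr


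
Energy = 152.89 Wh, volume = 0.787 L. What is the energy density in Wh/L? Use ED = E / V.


Volumetric ED = 152.89 Wh / 0.787 L = 194.3 Wh/L

194.3 Wh/L


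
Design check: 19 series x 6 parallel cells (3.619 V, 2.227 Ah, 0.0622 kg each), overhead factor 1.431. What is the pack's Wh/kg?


Step 1: V_pack = 19 * 3.619 = 68.761 V
Step 2: C_pack = 6 * 2.227 = 13.362 Ah
Step 3: E_pack = V_pack * C_pack = 68.761 * 13.362 = 918.78 Wh
Step 4: m_pack = 19 * 6 * 0.0622 * 1.431 = 10.147 kg
Step 5: ED = E_pack / m_pack = 918.78 / 10.147 = 90.55 Wh/kg

90.55 Wh/kg


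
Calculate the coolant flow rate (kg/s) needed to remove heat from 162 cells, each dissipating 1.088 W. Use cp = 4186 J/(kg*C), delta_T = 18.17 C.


Step 1: Total heat Q = 162 * 1.088 W = 176.26 W
Step 2: denom = cp * dT = 4186 * 18.17 = 76060
Step 3: m_dot = 176.26 / 76060 = 0.002317 kg/s

0.002317 kg/s


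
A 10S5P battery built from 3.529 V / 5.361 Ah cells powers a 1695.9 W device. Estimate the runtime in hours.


Step 1: E_pack = Ns * V_cell * Np * C_cell = 10 * 3.529 * 5 * 5.361 = 945.95 Wh
Step 2: t = E_pack / P = 945.95 / 1695.9 = 0.5578 hr

0.5578 hr


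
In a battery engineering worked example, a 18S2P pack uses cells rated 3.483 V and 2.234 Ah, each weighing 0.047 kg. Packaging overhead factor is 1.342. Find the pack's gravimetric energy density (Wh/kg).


Step 1: V_pack = 18 * 3.483 = 62.694 V
Step 2: C_pack = 2 * 2.234 = 4.468 Ah
Step 3: E_pack = V_pack * C_pack = 62.694 * 4.468 = 280.12 Wh
Step 4: m_pack = 18 * 2 * 0.047 * 1.342 = 2.2707 kg
Step 5: ED = E_pack / m_pack = 280.12 / 2.2707 = 123.4 Wh/kg

123.4 Wh/kg


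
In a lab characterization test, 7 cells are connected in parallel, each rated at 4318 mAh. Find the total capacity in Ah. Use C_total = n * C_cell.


Convert: C_cell = 4318 mAh = 4.318 Ah
C_total = 7 * 4.318 = 30.226 Ah

30.226 Ah


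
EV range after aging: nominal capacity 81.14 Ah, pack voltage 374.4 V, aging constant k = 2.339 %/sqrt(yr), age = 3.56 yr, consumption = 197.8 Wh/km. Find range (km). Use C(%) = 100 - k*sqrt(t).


Step 1: capacity retention = 100 - 2.339 * sqrt(3.56) = 100 - 2.339 * 1.8868 = 95.587%
Step 2: C_now = 81.14 * 95.587/100 = 77.559 Ah
Step 3: E_pack = V * C_now = 374.4 * 77.559 = 29038 Wh
Step 4: range = E_pack / consumption = 29038 / 197.8 = 146.8 km

146.8 km


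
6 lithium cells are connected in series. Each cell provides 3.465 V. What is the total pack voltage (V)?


V_pack = n * V_cell = 6 * 3.465 = 20.79 V

20.79 V


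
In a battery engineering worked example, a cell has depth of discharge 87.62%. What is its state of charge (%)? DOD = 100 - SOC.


SOC = 100 - DOD = 100 - 87.62 = 12.38%

12.38%


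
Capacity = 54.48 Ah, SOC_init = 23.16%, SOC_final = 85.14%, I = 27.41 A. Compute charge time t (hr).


Step 1: dSOC = 85.14% - 23.16% = 61.98%
Step 2: delta_Ah = 54.48 * 61.98 / 100 = 33.767 Ah
Step 3: t = 33.767 / 27.41 = 1.232 hr

1.232 hr


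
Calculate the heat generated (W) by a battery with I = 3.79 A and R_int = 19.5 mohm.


Convert: R = 19.5 mohm = 0.0195 ohm
I^2 = 14.364
Q = 14.364 * 0.0195 = 0.2801 W

0.2801 W


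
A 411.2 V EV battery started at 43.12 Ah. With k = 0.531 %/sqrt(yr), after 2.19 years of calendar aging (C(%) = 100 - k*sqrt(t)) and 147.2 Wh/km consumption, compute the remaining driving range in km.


Step 1: capacity retention = 100 - 0.531 * sqrt(2.19) = 100 - 0.531 * 1.4799 = 99.214%
Step 2: C_now = 43.12 * 99.214/100 = 42.781 Ah
Step 3: E_pack = V * C_now = 411.2 * 42.781 = 17592 Wh
Step 4: range = E_pack / consumption = 17592 / 147.2 = 119.5 km

119.5 km


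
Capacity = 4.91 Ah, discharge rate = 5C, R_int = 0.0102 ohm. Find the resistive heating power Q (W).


Step 1: I = C_rate * capacity = 5 * 4.91 = 24.55 A
Step 2: Q = I^2 * R = 24.55^2 * 0.0102 = 602.7 * 0.0102 = 6.148 W

6.148 W


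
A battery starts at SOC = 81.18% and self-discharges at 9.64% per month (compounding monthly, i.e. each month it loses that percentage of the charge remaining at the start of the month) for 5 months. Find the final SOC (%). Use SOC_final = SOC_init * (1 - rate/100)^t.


Monthly retention factor = 1 - 9.64/100 = 0.9036
Over 5 months: factor^5 = 0.60239
SOC_final = 81.18 * 0.60239 = 48.90%

48.90%


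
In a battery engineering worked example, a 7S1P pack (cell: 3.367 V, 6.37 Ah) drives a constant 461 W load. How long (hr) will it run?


Step 1: E_pack = Ns * V_cell * Np * C_cell = 7 * 3.367 * 1 * 6.37 = 150.13 Wh
Step 2: t = E_pack / P = 150.13 / 461 = 0.3257 hr

0.3257 hr


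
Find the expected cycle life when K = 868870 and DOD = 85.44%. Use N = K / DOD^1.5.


DOD^1.5 = 789.75
N = K / DOD^1.5 = 868870 / 789.75 = 1100

1100 cycles


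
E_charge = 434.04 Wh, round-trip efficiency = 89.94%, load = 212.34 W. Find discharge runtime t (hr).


Step 1: E_discharge = eta/100 * E_charge = 89.94/100 * 434.04 = 390.38 Wh
Step 2: t = E_discharge / P = 390.38 / 212.34 = 1.838 hr

1.838 hr


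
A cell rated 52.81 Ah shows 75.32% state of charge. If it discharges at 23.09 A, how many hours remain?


Step 1: remaining = SOC/100 * C_total = 75.32/100 * 52.81 = 39.776 Ah
Step 2: t = remaining / I = 39.776 / 23.09 = 1.723 hr

1.723 hr


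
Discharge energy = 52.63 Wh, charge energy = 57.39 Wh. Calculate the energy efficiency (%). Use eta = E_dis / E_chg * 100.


Round-trip efficiency = 52.63/57.39 * 100% = 91.71%

91.71%


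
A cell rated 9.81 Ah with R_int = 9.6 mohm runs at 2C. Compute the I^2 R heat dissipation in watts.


Convert: R = 9.6 mohm = 0.0096 ohm
Step 1: I = C_rate * capacity = 2 * 9.81 = 19.62 A
Step 2: Q = I^2 * R = 19.62^2 * 0.0096 = 384.94 * 0.0096 = 3.695 W

3.695 W


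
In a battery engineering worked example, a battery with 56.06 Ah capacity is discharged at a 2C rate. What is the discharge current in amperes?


I = C_rate * capacity = 2 * 56.06 = 112.12 A

112.12 A


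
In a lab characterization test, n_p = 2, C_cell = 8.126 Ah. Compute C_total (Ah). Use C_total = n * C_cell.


Parallel capacities add: 2 * 8.126 Ah = 16.252 Ah

16.252 Ah


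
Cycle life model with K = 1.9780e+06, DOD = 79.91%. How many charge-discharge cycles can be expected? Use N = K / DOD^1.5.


Step 1: DOD^1.5 = 79.91^1.5 = 714.33
Step 2: N = 1.9780e+06 / 714.33 = 2769 cycles

2769 cycles


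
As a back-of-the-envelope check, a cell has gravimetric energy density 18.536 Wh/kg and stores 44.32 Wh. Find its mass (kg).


m = E / ED = 44.32 / 18.536 = 2.391 kg

2.391 kg


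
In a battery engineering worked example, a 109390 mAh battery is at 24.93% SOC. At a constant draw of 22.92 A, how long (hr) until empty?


Convert: C_total = 109390 mAh = 109.39 Ah
Step 1: remaining = SOC/100 * C_total = 24.93/100 * 109.39 = 27.271 Ah
Step 2: t = remaining / I = 27.271 / 22.92 = 1.190 hr

1.190 hr


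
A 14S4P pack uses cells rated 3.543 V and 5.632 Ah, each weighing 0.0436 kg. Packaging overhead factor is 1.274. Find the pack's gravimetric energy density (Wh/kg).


Step 1: V_pack = 14 * 3.543 = 49.602 V
Step 2: C_pack = 4 * 5.632 = 22.528 Ah
Step 3: E_pack = V_pack * C_pack = 49.602 * 22.528 = 1117.4 Wh
Step 4: m_pack = 14 * 4 * 0.0436 * 1.274 = 3.1106 kg
Step 5: ED = E_pack / m_pack = 1117.4 / 3.1106 = 359.2 Wh/kg

359.2 Wh/kg


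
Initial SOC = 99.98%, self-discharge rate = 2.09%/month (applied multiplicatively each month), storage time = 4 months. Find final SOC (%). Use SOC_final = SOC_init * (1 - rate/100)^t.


Monthly retention factor = 1 - 2.09/100 = 0.9791
Over 4 months: factor^4 = 0.91898
SOC_final = 99.98 * 0.91898 = 91.88%

91.88%


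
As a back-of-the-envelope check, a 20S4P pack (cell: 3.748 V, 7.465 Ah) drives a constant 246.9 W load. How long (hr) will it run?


Step 1: E_pack = Ns * V_cell * Np * C_cell = 20 * 3.748 * 4 * 7.465 = 2238.3 Wh
Step 2: t = E_pack / P = 2238.3 / 246.9 = 9.066 hr

9.066 hr


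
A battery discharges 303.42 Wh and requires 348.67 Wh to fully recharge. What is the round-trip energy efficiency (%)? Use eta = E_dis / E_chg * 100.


Round-trip efficiency = 303.42/348.67 * 100% = 87.02%

87.02%


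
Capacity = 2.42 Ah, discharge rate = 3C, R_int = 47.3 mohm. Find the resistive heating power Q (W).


Convert: R = 47.3 mohm = 0.0473 ohm
Step 1: I = C_rate * capacity = 3 * 2.42 = 7.26 A
Step 2: Q = I^2 * R = 7.26^2 * 0.0473 = 52.708 * 0.0473 = 2.493 W

2.493 W


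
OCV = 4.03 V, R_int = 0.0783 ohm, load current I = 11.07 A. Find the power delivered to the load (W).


Step 1: V_terminal = OCV - I*R = 4.03 - 11.07 * 0.0783 = 3.1632 V
Step 2: P_out = V_terminal * I = 3.1632 * 11.07 = 35.02 W

35.02 W


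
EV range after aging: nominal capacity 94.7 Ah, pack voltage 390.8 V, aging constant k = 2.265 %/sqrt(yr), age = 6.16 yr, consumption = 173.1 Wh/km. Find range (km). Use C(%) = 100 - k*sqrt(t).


Step 1: capacity retention = 100 - 2.265 * sqrt(6.16) = 100 - 2.265 * 2.4819 = 94.378%
Step 2: C_now = 94.7 * 94.378/100 = 89.376 Ah
Step 3: E_pack = V * C_now = 390.8 * 89.376 = 34928 Wh
Step 4: range = E_pack / consumption = 34928 / 173.1 = 201.8 km

201.8 km


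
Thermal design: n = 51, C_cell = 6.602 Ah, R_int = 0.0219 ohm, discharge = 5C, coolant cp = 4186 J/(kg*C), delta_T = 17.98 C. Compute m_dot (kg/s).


Step 1: I = 5 * 6.602 = 33.01 A
Step 2: Q_cell = I^2 * R = 33.01^2 * 0.0219 = 23.864 W
Step 3: Q_total = 51 * 23.864 = 1217.1 W
Step 4: m_dot = Q_total / (cp * dT) = 1217.1 / (4186 * 17.98) = 0.01617 kg/s

0.01617 kg/s


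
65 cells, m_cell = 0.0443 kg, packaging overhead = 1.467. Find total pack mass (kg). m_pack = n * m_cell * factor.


Cell mass sum = 65 * 0.0443 = 2.8795 kg
With overhead 1.467: m_pack = 2.8795 * 1.467 = 4.224 kg

4.224 kg


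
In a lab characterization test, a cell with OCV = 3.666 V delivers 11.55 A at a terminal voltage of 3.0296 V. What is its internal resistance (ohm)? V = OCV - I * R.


R = (OCV - V) / I = (3.666 - 3.0296) / 11.55 = 0.05510 ohm

0.05510 ohm


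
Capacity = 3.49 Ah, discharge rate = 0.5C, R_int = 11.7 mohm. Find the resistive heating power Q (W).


Convert: R = 11.7 mohm = 0.0117 ohm
Step 1: I = C_rate * capacity = 0.5 * 3.49 = 1.745 A
Step 2: Q = I^2 * R = 1.745^2 * 0.0117 = 3.045 * 0.0117 = 0.03563 W

0.03563 W


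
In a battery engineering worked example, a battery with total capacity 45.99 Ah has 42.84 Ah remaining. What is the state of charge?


SOC = (remaining / total) * 100 = (42.84 / 45.99) * 100 = 93.15%

93.15%


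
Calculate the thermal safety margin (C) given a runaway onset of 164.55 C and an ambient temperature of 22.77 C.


Safety margin = 164.55 C - 22.77 C = 141.78 C

141.78 C
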